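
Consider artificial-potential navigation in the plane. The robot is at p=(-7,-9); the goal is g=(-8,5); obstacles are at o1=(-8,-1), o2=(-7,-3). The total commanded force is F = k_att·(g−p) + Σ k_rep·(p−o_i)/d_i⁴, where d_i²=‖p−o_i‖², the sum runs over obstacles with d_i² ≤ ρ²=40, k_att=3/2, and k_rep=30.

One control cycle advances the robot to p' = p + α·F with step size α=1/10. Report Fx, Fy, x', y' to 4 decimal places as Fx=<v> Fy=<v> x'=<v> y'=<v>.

F_att = 3/2·(g−p) = 3/2·(-1,14) = (-1.5000,21.0000)
o1: d²=65 > ρ²=40 → inactive
o2: d²=36 ≤ ρ²=40; F_rep = 30·(0,-6)/36² = (0.0000,-0.1389)
F = F_att + ΣF_rep = (-1.5000,20.8611)
p' = p + 1/10·F = (-7.1500,-6.9139)

Fx=-1.5000 Fy=20.8611 x'=-7.1500 y'=-6.9139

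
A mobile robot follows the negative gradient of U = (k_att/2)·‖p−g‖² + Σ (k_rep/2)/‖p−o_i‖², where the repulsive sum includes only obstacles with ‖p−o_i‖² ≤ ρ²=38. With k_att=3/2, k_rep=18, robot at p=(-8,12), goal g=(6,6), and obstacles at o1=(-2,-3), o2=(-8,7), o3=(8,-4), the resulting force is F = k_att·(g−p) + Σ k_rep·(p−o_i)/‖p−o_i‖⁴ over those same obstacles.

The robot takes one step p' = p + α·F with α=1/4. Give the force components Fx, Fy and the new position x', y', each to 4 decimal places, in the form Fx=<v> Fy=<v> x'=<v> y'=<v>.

F_att = 3/2·(g−p) = 3/2·(14,-6) = (21.0000,-9.0000)
o1: d²=261 > ρ²=38 → inactive
o2: d²=25 ≤ ρ²=38; F_rep = 18·(0,5)/25² = (0.0000,0.1440)
o3: d²=512 > ρ²=38 → inactive
F = F_att + ΣF_rep = (21.0000,-8.8560)
p' = p + 1/4·F = (-2.7500,9.7860)

Fx=21.0000 Fy=-8.8560 x'=-2.7500 y'=9.7860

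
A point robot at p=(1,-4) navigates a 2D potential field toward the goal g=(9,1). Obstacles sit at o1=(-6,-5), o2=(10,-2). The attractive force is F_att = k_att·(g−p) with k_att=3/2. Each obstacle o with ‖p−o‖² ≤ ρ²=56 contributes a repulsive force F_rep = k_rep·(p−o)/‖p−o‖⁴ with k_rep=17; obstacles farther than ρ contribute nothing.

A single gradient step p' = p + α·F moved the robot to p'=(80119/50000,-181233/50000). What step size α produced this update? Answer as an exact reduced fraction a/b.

F_att = 3/2·(g−p) = 3/2·(8,5) = (12.0000,7.5000)
o1: d²=50 ≤ ρ²=56; F_rep = 17·(7,1)/50² = (0.0476,0.0068)
o2: d²=85 > ρ²=56 → inactive
F = F_att + ΣF_rep = (12.0476,7.5068)
Δp = p'−p = (0.6024,0.3753); α = Δx/Fx = (30119/50000) / (30119/2500) = 1/20
check: Δy/Fy = (18767/50000) / (18767/2500) = 1/20 ✓

α = 1/20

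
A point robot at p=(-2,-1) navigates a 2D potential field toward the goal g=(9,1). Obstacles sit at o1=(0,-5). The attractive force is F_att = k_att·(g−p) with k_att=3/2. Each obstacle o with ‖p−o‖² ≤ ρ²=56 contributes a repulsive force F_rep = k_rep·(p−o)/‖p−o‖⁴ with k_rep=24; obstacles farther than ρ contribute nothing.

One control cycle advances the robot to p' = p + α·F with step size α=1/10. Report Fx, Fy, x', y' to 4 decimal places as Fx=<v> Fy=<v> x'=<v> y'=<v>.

F_att = 3/2·(g−p) = 3/2·(11,2) = (16.5000,3.0000)
o1: d²=20 ≤ ρ²=56; F_rep = 24·(-2,4)/20² = (-0.1200,0.2400)
F = F_att + ΣF_rep = (16.3800,3.2400)
p' = p + 1/10·F = (-0.3620,-0.6760)

Fx=16.3800 Fy=3.2400 x'=-0.3620 y'=-0.6760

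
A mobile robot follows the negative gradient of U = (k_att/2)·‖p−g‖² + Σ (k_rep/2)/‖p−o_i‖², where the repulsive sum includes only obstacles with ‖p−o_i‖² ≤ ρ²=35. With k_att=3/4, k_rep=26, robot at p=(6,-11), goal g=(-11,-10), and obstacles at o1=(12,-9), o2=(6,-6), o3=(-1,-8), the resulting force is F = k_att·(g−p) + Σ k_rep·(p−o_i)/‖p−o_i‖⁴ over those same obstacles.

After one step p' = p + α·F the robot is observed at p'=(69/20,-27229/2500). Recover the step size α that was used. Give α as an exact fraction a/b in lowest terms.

F_att = 3/4·(g−p) = 3/4·(-17,1) = (-12.7500,0.7500)
o1: d²=40 > ρ²=35 → inactive
o2: d²=25 ≤ ρ²=35; F_rep = 26·(0,-5)/25² = (0.0000,-0.2080)
o3: d²=58 > ρ²=35 → inactive
F = F_att + ΣF_rep = (-12.7500,0.5420)
Δp = p'−p = (-2.5500,0.1084); α = Δx/Fx = (-51/20) / (-51/4) = 1/5
check: Δy/Fy = (271/2500) / (271/500) = 1/5 ✓

α = 1/5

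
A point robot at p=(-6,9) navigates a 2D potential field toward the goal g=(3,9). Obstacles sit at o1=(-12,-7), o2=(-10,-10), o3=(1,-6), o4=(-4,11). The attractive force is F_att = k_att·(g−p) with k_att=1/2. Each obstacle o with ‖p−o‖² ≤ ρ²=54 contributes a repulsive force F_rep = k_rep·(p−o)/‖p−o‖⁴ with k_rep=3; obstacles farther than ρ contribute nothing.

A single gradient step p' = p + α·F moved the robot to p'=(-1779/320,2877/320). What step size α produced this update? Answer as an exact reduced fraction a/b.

α = 1/10

F_att = 1/2·(g−p) = 1/2·(9,0) = (4.5000,0.0000)
o1: d²=292 > ρ²=54 → inactive
o2: d²=377 > ρ²=54 → inactive
o3: d²=274 > ρ²=54 → inactive
o4: d²=8 ≤ ρ²=54; F_rep = 3·(-2,-2)/8² = (-0.0938,-0.0938)
F = F_att + ΣF_rep = (4.4062,-0.0938)
Δp = p'−p = (0.4406,-0.0094); α = Δx/Fx = (141/320) / (141/32) = 1/10
check: Δy/Fy = (-3/320) / (-3/32) = 1/10 ✓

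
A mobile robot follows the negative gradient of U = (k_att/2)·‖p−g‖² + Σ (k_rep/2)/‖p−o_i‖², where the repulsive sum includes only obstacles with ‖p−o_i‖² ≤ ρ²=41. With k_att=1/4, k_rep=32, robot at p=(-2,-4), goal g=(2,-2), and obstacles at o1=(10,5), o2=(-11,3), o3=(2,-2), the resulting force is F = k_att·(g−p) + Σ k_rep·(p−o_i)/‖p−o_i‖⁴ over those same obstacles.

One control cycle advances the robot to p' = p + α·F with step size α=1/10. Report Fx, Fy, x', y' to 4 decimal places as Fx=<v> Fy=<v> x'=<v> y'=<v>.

Fx=0.6800 Fy=0.3400 x'=-1.9320 y'=-3.9660

F_att = 1/4·(g−p) = 1/4·(4,2) = (1.0000,0.5000)
o1: d²=225 > ρ²=41 → inactive
o2: d²=130 > ρ²=41 → inactive
o3: d²=20 ≤ ρ²=41; F_rep = 32·(-4,-2)/20² = (-0.3200,-0.1600)
F = F_att + ΣF_rep = (0.6800,0.3400)
p' = p + 1/10·F = (-1.9320,-3.9660)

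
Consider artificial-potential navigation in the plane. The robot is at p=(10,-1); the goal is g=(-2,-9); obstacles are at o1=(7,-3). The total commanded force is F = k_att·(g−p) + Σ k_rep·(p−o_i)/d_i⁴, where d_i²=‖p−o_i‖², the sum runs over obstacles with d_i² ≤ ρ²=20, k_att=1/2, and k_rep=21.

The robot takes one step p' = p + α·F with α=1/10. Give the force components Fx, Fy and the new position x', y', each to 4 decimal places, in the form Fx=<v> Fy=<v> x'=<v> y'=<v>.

F_att = 1/2·(g−p) = 1/2·(-12,-8) = (-6.0000,-4.0000)
o1: d²=13 ≤ ρ²=20; F_rep = 21·(3,2)/13² = (0.3728,0.2485)
F = F_att + ΣF_rep = (-5.6272,-3.7515)
p' = p + 1/10·F = (9.4373,-1.3751)

Fx=-5.6272 Fy=-3.7515 x'=9.4373 y'=-1.3751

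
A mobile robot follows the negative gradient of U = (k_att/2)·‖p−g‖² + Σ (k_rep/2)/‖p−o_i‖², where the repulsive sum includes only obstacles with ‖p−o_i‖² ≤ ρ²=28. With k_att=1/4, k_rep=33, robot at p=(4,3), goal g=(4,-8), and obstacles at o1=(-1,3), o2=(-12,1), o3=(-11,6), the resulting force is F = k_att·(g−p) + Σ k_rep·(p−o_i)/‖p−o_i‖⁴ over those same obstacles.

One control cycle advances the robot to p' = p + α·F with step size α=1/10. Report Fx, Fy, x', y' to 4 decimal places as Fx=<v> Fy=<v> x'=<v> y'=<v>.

Fx=0.2640 Fy=-2.7500 x'=4.0264 y'=2.7250

F_att = 1/4·(g−p) = 1/4·(0,-11) = (0.0000,-2.7500)
o1: d²=25 ≤ ρ²=28; F_rep = 33·(5,0)/25² = (0.2640,0.0000)
o2: d²=260 > ρ²=28 → inactive
o3: d²=234 > ρ²=28 → inactive
F = F_att + ΣF_rep = (0.2640,-2.7500)
p' = p + 1/10·F = (4.0264,2.7250)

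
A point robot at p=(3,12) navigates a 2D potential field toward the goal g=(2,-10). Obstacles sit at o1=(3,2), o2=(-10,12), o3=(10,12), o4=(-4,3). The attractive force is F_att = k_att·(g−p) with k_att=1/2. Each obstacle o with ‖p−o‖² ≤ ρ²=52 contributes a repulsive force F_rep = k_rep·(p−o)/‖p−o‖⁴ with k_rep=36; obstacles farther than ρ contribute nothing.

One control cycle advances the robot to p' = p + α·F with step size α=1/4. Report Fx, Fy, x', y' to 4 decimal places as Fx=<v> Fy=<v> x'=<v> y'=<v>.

Fx=-0.6050 Fy=-11.0000 x'=2.8488 y'=9.2500

F_att = 1/2·(g−p) = 1/2·(-1,-22) = (-0.5000,-11.0000)
o1: d²=100 > ρ²=52 → inactive
o2: d²=169 > ρ²=52 → inactive
o3: d²=49 ≤ ρ²=52; F_rep = 36·(-7,0)/49² = (-0.1050,0.0000)
o4: d²=130 > ρ²=52 → inactive
F = F_att + ΣF_rep = (-0.6050,-11.0000)
p' = p + 1/4·F = (2.8488,9.2500)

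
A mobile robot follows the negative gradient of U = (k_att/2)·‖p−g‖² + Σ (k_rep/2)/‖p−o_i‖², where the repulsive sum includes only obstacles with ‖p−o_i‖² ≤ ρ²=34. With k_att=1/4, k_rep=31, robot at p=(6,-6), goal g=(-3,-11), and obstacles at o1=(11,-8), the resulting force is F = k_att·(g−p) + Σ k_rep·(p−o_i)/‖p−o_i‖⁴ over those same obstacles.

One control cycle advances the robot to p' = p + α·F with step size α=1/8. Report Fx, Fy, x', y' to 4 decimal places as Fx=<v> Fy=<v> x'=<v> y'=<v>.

Fx=-2.4343 Fy=-1.1763 x'=5.6957 y'=-6.1470

F_att = 1/4·(g−p) = 1/4·(-9,-5) = (-2.2500,-1.2500)
o1: d²=29 ≤ ρ²=34; F_rep = 31·(-5,2)/29² = (-0.1843,0.0737)
F = F_att + ΣF_rep = (-2.4343,-1.1763)
p' = p + 1/8·F = (5.6957,-6.1470)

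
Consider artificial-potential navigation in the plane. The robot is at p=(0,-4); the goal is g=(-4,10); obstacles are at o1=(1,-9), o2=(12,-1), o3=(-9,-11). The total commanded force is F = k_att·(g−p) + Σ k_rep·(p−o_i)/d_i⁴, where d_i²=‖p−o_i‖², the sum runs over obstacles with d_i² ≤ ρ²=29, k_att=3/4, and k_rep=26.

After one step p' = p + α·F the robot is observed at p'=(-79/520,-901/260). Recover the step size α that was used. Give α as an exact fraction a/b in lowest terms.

α = 1/20

F_att = 3/4·(g−p) = 3/4·(-4,14) = (-3.0000,10.5000)
o1: d²=26 ≤ ρ²=29; F_rep = 26·(-1,5)/26² = (-0.0385,0.1923)
o2: d²=153 > ρ²=29 → inactive
o3: d²=130 > ρ²=29 → inactive
F = F_att + ΣF_rep = (-3.0385,10.6923)
Δp = p'−p = (-0.1519,0.5346); α = Δx/Fx = (-79/520) / (-79/26) = 1/20
check: Δy/Fy = (139/260) / (139/13) = 1/20 ✓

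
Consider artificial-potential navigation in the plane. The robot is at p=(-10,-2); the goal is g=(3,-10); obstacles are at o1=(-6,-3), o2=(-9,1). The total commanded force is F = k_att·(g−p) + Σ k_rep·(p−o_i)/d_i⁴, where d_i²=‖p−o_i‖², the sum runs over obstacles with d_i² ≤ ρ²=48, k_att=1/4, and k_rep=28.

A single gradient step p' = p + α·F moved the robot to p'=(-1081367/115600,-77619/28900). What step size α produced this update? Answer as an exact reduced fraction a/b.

α = 1/4

F_att = 1/4·(g−p) = 1/4·(13,-8) = (3.2500,-2.0000)
o1: d²=17 ≤ ρ²=48; F_rep = 28·(-4,1)/17² = (-0.3875,0.0969)
o2: d²=10 ≤ ρ²=48; F_rep = 28·(-1,-3)/10² = (-0.2800,-0.8400)
F = F_att + ΣF_rep = (2.5825,-2.7431)
Δp = p'−p = (0.6456,-0.6858); α = Δx/Fx = (74633/115600) / (74633/28900) = 1/4
check: Δy/Fy = (-19819/28900) / (-19819/7225) = 1/4 ✓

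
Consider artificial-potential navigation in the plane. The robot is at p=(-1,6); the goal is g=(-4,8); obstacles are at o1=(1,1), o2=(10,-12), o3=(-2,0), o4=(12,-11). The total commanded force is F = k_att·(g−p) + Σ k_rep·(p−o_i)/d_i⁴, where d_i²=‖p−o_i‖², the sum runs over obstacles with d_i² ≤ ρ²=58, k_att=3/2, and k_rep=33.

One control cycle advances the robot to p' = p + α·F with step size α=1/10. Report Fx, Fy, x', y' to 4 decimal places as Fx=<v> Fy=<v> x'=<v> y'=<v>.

Fx=-4.5544 Fy=3.3408 x'=-1.4554 y'=6.3341

F_att = 3/2·(g−p) = 3/2·(-3,2) = (-4.5000,3.0000)
o1: d²=29 ≤ ρ²=58; F_rep = 33·(-2,5)/29² = (-0.0785,0.1962)
o2: d²=445 > ρ²=58 → inactive
o3: d²=37 ≤ ρ²=58; F_rep = 33·(1,6)/37² = (0.0241,0.1446)
o4: d²=458 > ρ²=58 → inactive
F = F_att + ΣF_rep = (-4.5544,3.3408)
p' = p + 1/10·F = (-1.4554,6.3341)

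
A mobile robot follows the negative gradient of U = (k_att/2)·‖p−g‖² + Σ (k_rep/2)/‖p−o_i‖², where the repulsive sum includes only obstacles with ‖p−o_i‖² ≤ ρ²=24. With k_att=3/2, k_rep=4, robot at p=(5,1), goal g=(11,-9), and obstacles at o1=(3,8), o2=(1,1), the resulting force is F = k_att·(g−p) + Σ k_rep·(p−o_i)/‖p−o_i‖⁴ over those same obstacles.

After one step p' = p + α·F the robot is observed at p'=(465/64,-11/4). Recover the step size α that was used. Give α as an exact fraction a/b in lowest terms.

α = 1/4

F_att = 3/2·(g−p) = 3/2·(6,-10) = (9.0000,-15.0000)
o1: d²=53 > ρ²=24 → inactive
o2: d²=16 ≤ ρ²=24; F_rep = 4·(4,0)/16² = (0.0625,0.0000)
F = F_att + ΣF_rep = (9.0625,-15.0000)
Δp = p'−p = (2.2656,-3.7500); α = Δx/Fx = (145/64) / (145/16) = 1/4
check: Δy/Fy = (-15/4) / (-15) = 1/4 ✓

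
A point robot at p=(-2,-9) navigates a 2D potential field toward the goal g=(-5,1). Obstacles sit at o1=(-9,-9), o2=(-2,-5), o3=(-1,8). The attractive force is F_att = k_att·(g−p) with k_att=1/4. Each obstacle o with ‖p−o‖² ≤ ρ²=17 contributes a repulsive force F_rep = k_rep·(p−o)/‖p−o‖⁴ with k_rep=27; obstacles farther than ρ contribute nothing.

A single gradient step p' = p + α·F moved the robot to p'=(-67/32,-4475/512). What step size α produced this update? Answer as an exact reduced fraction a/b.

α = 1/8

F_att = 1/4·(g−p) = 1/4·(-3,10) = (-0.7500,2.5000)
o1: d²=49 > ρ²=17 → inactive
o2: d²=16 ≤ ρ²=17; F_rep = 27·(0,-4)/16² = (0.0000,-0.4219)
o3: d²=290 > ρ²=17 → inactive
F = F_att + ΣF_rep = (-0.7500,2.0781)
Δp = p'−p = (-0.0938,0.2598); α = Δx/Fx = (-3/32) / (-3/4) = 1/8
check: Δy/Fy = (133/512) / (133/64) = 1/8 ✓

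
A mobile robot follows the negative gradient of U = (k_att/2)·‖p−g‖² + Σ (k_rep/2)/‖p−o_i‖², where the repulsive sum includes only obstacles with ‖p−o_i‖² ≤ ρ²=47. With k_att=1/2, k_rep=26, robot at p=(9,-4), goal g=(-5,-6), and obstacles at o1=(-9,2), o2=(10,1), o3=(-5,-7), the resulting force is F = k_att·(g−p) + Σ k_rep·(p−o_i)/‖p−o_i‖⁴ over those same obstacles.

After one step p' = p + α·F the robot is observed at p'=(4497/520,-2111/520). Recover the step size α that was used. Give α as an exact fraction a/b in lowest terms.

F_att = 1/2·(g−p) = 1/2·(-14,-2) = (-7.0000,-1.0000)
o1: d²=360 > ρ²=47 → inactive
o2: d²=26 ≤ ρ²=47; F_rep = 26·(-1,-5)/26² = (-0.0385,-0.1923)
o3: d²=205 > ρ²=47 → inactive
F = F_att + ΣF_rep = (-7.0385,-1.1923)
Δp = p'−p = (-0.3519,-0.0596); α = Δx/Fx = (-183/520) / (-183/26) = 1/20
check: Δy/Fy = (-31/520) / (-31/26) = 1/20 ✓

α = 1/20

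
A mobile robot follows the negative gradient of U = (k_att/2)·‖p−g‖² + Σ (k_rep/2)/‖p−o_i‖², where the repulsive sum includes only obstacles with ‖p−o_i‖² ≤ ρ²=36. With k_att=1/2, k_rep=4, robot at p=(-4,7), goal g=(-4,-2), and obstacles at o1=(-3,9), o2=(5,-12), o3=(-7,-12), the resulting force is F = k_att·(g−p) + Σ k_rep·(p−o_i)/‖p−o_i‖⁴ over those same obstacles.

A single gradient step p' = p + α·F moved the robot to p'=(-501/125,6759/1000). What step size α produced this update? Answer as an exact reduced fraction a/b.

F_att = 1/2·(g−p) = 1/2·(0,-9) = (0.0000,-4.5000)
o1: d²=5 ≤ ρ²=36; F_rep = 4·(-1,-2)/5² = (-0.1600,-0.3200)
o2: d²=442 > ρ²=36 → inactive
o3: d²=370 > ρ²=36 → inactive
F = F_att + ΣF_rep = (-0.1600,-4.8200)
Δp = p'−p = (-0.0080,-0.2410); α = Δx/Fx = (-1/125) / (-4/25) = 1/20
check: Δy/Fy = (-241/1000) / (-241/50) = 1/20 ✓

α = 1/20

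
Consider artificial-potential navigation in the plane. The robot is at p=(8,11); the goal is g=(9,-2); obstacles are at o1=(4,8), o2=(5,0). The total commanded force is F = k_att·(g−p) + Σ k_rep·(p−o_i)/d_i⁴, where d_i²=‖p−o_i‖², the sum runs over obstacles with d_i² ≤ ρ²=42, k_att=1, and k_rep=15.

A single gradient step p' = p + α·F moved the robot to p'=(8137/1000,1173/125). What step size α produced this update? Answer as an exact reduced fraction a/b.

α = 1/8

F_att = 1·(g−p) = 1·(1,-13) = (1.0000,-13.0000)
o1: d²=25 ≤ ρ²=42; F_rep = 15·(4,3)/25² = (0.0960,0.0720)
o2: d²=130 > ρ²=42 → inactive
F = F_att + ΣF_rep = (1.0960,-12.9280)
Δp = p'−p = (0.1370,-1.6160); α = Δx/Fx = (137/1000) / (137/125) = 1/8
check: Δy/Fy = (-202/125) / (-1616/125) = 1/8 ✓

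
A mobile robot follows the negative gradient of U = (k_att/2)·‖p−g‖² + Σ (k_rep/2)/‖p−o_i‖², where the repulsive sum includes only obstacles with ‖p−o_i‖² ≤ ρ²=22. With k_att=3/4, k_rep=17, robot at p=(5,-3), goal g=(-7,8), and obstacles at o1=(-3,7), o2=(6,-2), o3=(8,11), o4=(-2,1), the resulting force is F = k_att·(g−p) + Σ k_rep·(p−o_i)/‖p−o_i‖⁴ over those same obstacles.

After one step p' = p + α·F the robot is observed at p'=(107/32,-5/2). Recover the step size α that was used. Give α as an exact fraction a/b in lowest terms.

α = 1/8

F_att = 3/4·(g−p) = 3/4·(-12,11) = (-9.0000,8.2500)
o1: d²=164 > ρ²=22 → inactive
o2: d²=2 ≤ ρ²=22; F_rep = 17·(-1,-1)/2² = (-4.2500,-4.2500)
o3: d²=205 > ρ²=22 → inactive
o4: d²=65 > ρ²=22 → inactive
F = F_att + ΣF_rep = (-13.2500,4.0000)
Δp = p'−p = (-1.6562,0.5000); α = Δx/Fx = (-53/32) / (-53/4) = 1/8
check: Δy/Fy = (1/2) / (4) = 1/8 ✓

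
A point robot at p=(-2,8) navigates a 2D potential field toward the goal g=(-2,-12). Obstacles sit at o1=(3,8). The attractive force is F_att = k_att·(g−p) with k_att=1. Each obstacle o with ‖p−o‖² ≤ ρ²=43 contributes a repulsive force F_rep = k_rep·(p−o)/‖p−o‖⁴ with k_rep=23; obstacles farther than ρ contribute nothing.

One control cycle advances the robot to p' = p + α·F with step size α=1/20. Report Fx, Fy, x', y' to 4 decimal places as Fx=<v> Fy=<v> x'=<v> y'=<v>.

F_att = 1·(g−p) = 1·(0,-20) = (0.0000,-20.0000)
o1: d²=25 ≤ ρ²=43; F_rep = 23·(-5,0)/25² = (-0.1840,0.0000)
F = F_att + ΣF_rep = (-0.1840,-20.0000)
p' = p + 1/20·F = (-2.0092,7.0000)

Fx=-0.1840 Fy=-20.0000 x'=-2.0092 y'=7.0000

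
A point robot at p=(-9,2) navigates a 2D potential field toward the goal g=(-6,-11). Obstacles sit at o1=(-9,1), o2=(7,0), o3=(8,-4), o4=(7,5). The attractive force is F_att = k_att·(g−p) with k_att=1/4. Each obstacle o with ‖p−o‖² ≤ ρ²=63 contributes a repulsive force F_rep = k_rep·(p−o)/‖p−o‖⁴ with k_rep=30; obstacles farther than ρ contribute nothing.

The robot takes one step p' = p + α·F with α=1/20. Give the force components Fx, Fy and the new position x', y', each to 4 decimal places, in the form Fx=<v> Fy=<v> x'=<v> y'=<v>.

F_att = 1/4·(g−p) = 1/4·(3,-13) = (0.7500,-3.2500)
o1: d²=1 ≤ ρ²=63; F_rep = 30·(0,1)/1² = (0.0000,30.0000)
o2: d²=260 > ρ²=63 → inactive
o3: d²=325 > ρ²=63 → inactive
o4: d²=265 > ρ²=63 → inactive
F = F_att + ΣF_rep = (0.7500,26.7500)
p' = p + 1/20·F = (-8.9625,3.3375)

Fx=0.7500 Fy=26.7500 x'=-8.9625 y'=3.3375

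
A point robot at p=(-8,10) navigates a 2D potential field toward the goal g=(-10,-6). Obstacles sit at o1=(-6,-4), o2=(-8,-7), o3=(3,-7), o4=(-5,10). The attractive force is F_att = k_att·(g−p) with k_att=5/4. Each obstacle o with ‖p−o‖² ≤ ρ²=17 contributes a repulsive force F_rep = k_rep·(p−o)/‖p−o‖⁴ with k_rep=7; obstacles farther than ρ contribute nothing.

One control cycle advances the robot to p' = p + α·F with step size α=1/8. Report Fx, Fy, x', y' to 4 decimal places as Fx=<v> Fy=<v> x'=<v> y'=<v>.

Fx=-2.7593 Fy=-20.0000 x'=-8.3449 y'=7.5000

F_att = 5/4·(g−p) = 5/4·(-2,-16) = (-2.5000,-20.0000)
o1: d²=200 > ρ²=17 → inactive
o2: d²=289 > ρ²=17 → inactive
o3: d²=410 > ρ²=17 → inactive
o4: d²=9 ≤ ρ²=17; F_rep = 7·(-3,0)/9² = (-0.2593,0.0000)
F = F_att + ΣF_rep = (-2.7593,-20.0000)
p' = p + 1/8·F = (-8.3449,7.5000)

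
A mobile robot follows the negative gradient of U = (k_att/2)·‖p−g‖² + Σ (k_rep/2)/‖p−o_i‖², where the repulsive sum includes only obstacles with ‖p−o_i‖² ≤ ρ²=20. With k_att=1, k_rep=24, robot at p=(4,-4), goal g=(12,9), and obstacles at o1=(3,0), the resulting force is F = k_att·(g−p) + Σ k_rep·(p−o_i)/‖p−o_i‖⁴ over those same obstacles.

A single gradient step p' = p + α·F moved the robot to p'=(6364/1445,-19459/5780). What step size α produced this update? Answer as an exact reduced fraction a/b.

α = 1/20

F_att = 1·(g−p) = 1·(8,13) = (8.0000,13.0000)
o1: d²=17 ≤ ρ²=20; F_rep = 24·(1,-4)/17² = (0.0830,-0.3322)
F = F_att + ΣF_rep = (8.0830,12.6678)
Δp = p'−p = (0.4042,0.6334); α = Δx/Fx = (584/1445) / (2336/289) = 1/20
check: Δy/Fy = (3661/5780) / (3661/289) = 1/20 ✓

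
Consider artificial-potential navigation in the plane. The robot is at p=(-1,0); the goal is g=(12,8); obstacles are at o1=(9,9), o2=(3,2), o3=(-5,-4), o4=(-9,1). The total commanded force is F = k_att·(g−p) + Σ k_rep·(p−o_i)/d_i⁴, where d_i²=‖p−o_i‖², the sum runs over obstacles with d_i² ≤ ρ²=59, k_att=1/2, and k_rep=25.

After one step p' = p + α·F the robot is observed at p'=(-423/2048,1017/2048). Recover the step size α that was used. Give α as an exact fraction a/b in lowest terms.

α = 1/8

F_att = 1/2·(g−p) = 1/2·(13,8) = (6.5000,4.0000)
o1: d²=181 > ρ²=59 → inactive
o2: d²=20 ≤ ρ²=59; F_rep = 25·(-4,-2)/20² = (-0.2500,-0.1250)
o3: d²=32 ≤ ρ²=59; F_rep = 25·(4,4)/32² = (0.0977,0.0977)
o4: d²=65 > ρ²=59 → inactive
F = F_att + ΣF_rep = (6.3477,3.9727)
Δp = p'−p = (0.7935,0.4966); α = Δx/Fx = (1625/2048) / (1625/256) = 1/8
check: Δy/Fy = (1017/2048) / (1017/256) = 1/8 ✓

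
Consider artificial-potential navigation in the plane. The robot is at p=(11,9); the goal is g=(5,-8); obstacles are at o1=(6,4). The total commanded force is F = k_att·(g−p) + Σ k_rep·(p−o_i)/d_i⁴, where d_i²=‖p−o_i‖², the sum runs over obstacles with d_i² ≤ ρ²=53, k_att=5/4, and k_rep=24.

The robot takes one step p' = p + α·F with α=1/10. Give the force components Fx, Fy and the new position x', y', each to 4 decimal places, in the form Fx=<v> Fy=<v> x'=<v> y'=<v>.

F_att = 5/4·(g−p) = 5/4·(-6,-17) = (-7.5000,-21.2500)
o1: d²=50 ≤ ρ²=53; F_rep = 24·(5,5)/50² = (0.0480,0.0480)
F = F_att + ΣF_rep = (-7.4520,-21.2020)
p' = p + 1/10·F = (10.2548,6.8798)

Fx=-7.4520 Fy=-21.2020 x'=10.2548 y'=6.8798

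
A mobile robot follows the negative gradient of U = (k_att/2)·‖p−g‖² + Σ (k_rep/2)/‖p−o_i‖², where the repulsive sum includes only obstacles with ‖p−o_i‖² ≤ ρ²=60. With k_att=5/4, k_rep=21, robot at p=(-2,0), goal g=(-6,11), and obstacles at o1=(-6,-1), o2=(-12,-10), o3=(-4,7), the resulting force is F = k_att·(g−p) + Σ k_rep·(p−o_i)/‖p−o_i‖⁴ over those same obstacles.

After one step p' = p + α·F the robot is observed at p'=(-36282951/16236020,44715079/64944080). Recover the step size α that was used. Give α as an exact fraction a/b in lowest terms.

α = 1/20

F_att = 5/4·(g−p) = 5/4·(-4,11) = (-5.0000,13.7500)
o1: d²=17 ≤ ρ²=60; F_rep = 21·(4,1)/17² = (0.2907,0.0727)
o2: d²=200 > ρ²=60 → inactive
o3: d²=53 ≤ ρ²=60; F_rep = 21·(2,-7)/53² = (0.0150,-0.0523)
F = F_att + ΣF_rep = (-4.6944,13.7703)
Δp = p'−p = (-0.2347,0.6885); α = Δx/Fx = (-3810911/16236020) / (-3810911/811801) = 1/20
check: Δy/Fy = (44715079/64944080) / (44715079/3247204) = 1/20 ✓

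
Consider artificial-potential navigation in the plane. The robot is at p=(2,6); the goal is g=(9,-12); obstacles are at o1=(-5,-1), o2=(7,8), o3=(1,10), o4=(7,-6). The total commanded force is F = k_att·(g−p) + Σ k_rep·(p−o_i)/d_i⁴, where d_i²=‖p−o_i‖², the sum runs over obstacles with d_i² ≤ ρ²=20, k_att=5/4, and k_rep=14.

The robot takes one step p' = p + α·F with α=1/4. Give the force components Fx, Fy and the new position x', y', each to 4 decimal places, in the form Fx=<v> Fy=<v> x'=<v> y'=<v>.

F_att = 5/4·(g−p) = 5/4·(7,-18) = (8.7500,-22.5000)
o1: d²=98 > ρ²=20 → inactive
o2: d²=29 > ρ²=20 → inactive
o3: d²=17 ≤ ρ²=20; F_rep = 14·(1,-4)/17² = (0.0484,-0.1938)
o4: d²=169 > ρ²=20 → inactive
F = F_att + ΣF_rep = (8.7984,-22.6938)
p' = p + 1/4·F = (4.1996,0.3266)

Fx=8.7984 Fy=-22.6938 x'=4.1996 y'=0.3266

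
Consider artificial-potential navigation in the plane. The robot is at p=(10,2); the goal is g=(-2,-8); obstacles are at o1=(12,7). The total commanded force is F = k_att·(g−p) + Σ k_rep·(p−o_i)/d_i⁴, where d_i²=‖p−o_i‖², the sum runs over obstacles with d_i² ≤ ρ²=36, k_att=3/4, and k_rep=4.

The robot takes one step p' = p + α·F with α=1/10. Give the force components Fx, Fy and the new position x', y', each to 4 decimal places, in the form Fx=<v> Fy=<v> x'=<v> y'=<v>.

Fx=-9.0095 Fy=-7.5238 x'=9.0990 y'=1.2476

F_att = 3/4·(g−p) = 3/4·(-12,-10) = (-9.0000,-7.5000)
o1: d²=29 ≤ ρ²=36; F_rep = 4·(-2,-5)/29² = (-0.0095,-0.0238)
F = F_att + ΣF_rep = (-9.0095,-7.5238)
p' = p + 1/10·F = (9.0990,1.2476)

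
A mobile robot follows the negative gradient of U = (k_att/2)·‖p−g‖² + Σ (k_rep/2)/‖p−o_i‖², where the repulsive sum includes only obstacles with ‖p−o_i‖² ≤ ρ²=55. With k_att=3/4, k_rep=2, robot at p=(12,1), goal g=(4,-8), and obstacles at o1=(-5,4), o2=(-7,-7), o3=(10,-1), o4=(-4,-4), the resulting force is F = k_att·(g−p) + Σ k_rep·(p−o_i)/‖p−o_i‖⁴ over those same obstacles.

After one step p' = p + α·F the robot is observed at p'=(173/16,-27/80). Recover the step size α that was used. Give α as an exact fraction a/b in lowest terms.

F_att = 3/4·(g−p) = 3/4·(-8,-9) = (-6.0000,-6.7500)
o1: d²=298 > ρ²=55 → inactive
o2: d²=425 > ρ²=55 → inactive
o3: d²=8 ≤ ρ²=55; F_rep = 2·(2,2)/8² = (0.0625,0.0625)
o4: d²=281 > ρ²=55 → inactive
F = F_att + ΣF_rep = (-5.9375,-6.6875)
Δp = p'−p = (-1.1875,-1.3375); α = Δx/Fx = (-19/16) / (-95/16) = 1/5
check: Δy/Fy = (-107/80) / (-107/16) = 1/5 ✓

α = 1/5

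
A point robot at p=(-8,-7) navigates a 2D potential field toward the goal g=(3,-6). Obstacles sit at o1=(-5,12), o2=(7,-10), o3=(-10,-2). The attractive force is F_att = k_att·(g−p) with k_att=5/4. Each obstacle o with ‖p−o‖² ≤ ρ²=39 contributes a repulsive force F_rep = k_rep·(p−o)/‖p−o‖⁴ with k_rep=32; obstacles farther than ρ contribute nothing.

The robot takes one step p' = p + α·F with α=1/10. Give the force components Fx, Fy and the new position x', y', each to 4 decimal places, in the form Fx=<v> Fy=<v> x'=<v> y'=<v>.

F_att = 5/4·(g−p) = 5/4·(11,1) = (13.7500,1.2500)
o1: d²=370 > ρ²=39 → inactive
o2: d²=234 > ρ²=39 → inactive
o3: d²=29 ≤ ρ²=39; F_rep = 32·(2,-5)/29² = (0.0761,-0.1902)
F = F_att + ΣF_rep = (13.8261,1.0598)
p' = p + 1/10·F = (-6.6174,-6.8940)

Fx=13.8261 Fy=1.0598 x'=-6.6174 y'=-6.8940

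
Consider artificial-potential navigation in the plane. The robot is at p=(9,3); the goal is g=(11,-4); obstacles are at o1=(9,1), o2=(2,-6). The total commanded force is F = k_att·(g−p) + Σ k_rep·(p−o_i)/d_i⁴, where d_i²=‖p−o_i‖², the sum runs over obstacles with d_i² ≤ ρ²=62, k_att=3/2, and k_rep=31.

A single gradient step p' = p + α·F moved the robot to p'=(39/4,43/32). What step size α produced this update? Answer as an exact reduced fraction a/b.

α = 1/4

F_att = 3/2·(g−p) = 3/2·(2,-7) = (3.0000,-10.5000)
o1: d²=4 ≤ ρ²=62; F_rep = 31·(0,2)/4² = (0.0000,3.8750)
o2: d²=130 > ρ²=62 → inactive
F = F_att + ΣF_rep = (3.0000,-6.6250)
Δp = p'−p = (0.7500,-1.6562); α = Δx/Fx = (3/4) / (3) = 1/4
check: Δy/Fy = (-53/32) / (-53/8) = 1/4 ✓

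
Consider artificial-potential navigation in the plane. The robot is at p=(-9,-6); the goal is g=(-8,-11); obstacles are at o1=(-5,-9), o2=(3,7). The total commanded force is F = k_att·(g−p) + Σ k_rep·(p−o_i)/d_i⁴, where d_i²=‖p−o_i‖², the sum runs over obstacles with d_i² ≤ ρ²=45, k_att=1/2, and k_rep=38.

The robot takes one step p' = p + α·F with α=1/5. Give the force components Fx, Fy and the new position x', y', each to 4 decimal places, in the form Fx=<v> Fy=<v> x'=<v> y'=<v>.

F_att = 1/2·(g−p) = 1/2·(1,-5) = (0.5000,-2.5000)
o1: d²=25 ≤ ρ²=45; F_rep = 38·(-4,3)/25² = (-0.2432,0.1824)
o2: d²=313 > ρ²=45 → inactive
F = F_att + ΣF_rep = (0.2568,-2.3176)
p' = p + 1/5·F = (-8.9486,-6.4635)

Fx=0.2568 Fy=-2.3176 x'=-8.9486 y'=-6.4635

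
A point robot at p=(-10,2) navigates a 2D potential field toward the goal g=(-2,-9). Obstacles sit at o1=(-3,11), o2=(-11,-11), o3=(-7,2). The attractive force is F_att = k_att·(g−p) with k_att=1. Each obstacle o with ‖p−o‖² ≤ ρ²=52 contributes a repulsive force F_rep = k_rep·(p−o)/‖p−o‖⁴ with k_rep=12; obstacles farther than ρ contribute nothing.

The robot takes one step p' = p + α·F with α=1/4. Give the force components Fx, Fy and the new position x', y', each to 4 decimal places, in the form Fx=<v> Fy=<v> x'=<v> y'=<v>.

F_att = 1·(g−p) = 1·(8,-11) = (8.0000,-11.0000)
o1: d²=130 > ρ²=52 → inactive
o2: d²=170 > ρ²=52 → inactive
o3: d²=9 ≤ ρ²=52; F_rep = 12·(-3,0)/9² = (-0.4444,0.0000)
F = F_att + ΣF_rep = (7.5556,-11.0000)
p' = p + 1/4·F = (-8.1111,-0.7500)

Fx=7.5556 Fy=-11.0000 x'=-8.1111 y'=-0.7500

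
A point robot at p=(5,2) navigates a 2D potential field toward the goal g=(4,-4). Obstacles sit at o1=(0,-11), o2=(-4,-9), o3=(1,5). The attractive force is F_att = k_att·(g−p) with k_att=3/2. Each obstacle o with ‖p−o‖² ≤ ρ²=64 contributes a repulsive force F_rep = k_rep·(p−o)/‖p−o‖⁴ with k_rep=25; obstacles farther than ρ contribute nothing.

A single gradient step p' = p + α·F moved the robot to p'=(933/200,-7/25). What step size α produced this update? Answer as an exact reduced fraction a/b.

F_att = 3/2·(g−p) = 3/2·(-1,-6) = (-1.5000,-9.0000)
o1: d²=194 > ρ²=64 → inactive
o2: d²=202 > ρ²=64 → inactive
o3: d²=25 ≤ ρ²=64; F_rep = 25·(4,-3)/25² = (0.1600,-0.1200)
F = F_att + ΣF_rep = (-1.3400,-9.1200)
Δp = p'−p = (-0.3350,-2.2800); α = Δx/Fx = (-67/200) / (-67/50) = 1/4
check: Δy/Fy = (-57/25) / (-228/25) = 1/4 ✓

α = 1/4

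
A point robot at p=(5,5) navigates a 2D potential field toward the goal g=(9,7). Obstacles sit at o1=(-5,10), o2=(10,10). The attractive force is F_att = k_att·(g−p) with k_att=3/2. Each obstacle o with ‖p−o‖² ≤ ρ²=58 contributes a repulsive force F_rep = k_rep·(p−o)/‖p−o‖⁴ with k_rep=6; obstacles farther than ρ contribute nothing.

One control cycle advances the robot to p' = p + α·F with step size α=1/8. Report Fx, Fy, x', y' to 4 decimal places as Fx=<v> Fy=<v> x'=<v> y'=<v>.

F_att = 3/2·(g−p) = 3/2·(4,2) = (6.0000,3.0000)
o1: d²=125 > ρ²=58 → inactive
o2: d²=50 ≤ ρ²=58; F_rep = 6·(-5,-5)/50² = (-0.0120,-0.0120)
F = F_att + ΣF_rep = (5.9880,2.9880)
p' = p + 1/8·F = (5.7485,5.3735)

Fx=5.9880 Fy=2.9880 x'=5.7485 y'=5.3735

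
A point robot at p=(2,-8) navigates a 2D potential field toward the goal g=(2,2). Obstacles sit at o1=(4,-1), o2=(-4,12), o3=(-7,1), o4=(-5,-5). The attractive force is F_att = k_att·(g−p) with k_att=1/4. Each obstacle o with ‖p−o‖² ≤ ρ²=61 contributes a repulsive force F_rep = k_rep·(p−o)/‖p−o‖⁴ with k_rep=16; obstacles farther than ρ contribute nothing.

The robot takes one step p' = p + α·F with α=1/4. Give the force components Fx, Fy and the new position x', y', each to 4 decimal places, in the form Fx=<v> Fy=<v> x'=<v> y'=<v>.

F_att = 1/4·(g−p) = 1/4·(0,10) = (0.0000,2.5000)
o1: d²=53 ≤ ρ²=61; F_rep = 16·(-2,-7)/53² = (-0.0114,-0.0399)
o2: d²=436 > ρ²=61 → inactive
o3: d²=162 > ρ²=61 → inactive
o4: d²=58 ≤ ρ²=61; F_rep = 16·(7,-3)/58² = (0.0333,-0.0143)
F = F_att + ΣF_rep = (0.0219,2.4459)
p' = p + 1/4·F = (2.0055,-7.3885)

Fx=0.0219 Fy=2.4459 x'=2.0055 y'=-7.3885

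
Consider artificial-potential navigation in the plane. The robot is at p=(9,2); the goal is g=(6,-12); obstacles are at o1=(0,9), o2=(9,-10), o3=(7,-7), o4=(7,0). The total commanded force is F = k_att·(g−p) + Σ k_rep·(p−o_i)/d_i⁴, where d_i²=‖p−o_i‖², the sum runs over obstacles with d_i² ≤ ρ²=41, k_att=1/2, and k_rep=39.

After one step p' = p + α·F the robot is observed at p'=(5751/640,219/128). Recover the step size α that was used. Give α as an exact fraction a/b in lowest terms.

α = 1/20

F_att = 1/2·(g−p) = 1/2·(-3,-14) = (-1.5000,-7.0000)
o1: d²=130 > ρ²=41 → inactive
o2: d²=144 > ρ²=41 → inactive
o3: d²=85 > ρ²=41 → inactive
o4: d²=8 ≤ ρ²=41; F_rep = 39·(2,2)/8² = (1.2188,1.2188)
F = F_att + ΣF_rep = (-0.2812,-5.7812)
Δp = p'−p = (-0.0141,-0.2891); α = Δx/Fx = (-9/640) / (-9/32) = 1/20
check: Δy/Fy = (-37/128) / (-185/32) = 1/20 ✓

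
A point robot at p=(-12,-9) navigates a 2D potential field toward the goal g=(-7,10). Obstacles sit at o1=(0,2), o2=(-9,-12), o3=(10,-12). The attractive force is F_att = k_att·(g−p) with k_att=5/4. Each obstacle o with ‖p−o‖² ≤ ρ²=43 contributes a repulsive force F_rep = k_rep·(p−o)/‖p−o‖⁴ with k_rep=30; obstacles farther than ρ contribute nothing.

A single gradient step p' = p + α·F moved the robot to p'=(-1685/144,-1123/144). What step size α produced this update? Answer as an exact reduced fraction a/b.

α = 1/20

F_att = 5/4·(g−p) = 5/4·(5,19) = (6.2500,23.7500)
o1: d²=265 > ρ²=43 → inactive
o2: d²=18 ≤ ρ²=43; F_rep = 30·(-3,3)/18² = (-0.2778,0.2778)
o3: d²=493 > ρ²=43 → inactive
F = F_att + ΣF_rep = (5.9722,24.0278)
Δp = p'−p = (0.2986,1.2014); α = Δx/Fx = (43/144) / (215/36) = 1/20
check: Δy/Fy = (173/144) / (865/36) = 1/20 ✓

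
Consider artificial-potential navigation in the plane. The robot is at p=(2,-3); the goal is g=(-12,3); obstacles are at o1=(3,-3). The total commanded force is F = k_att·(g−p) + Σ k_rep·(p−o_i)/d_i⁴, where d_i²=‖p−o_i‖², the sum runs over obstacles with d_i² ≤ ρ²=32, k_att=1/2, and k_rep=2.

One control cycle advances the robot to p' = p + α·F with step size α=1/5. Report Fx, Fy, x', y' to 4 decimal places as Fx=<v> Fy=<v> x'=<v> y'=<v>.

F_att = 1/2·(g−p) = 1/2·(-14,6) = (-7.0000,3.0000)
o1: d²=1 ≤ ρ²=32; F_rep = 2·(-1,0)/1² = (-2.0000,0.0000)
F = F_att + ΣF_rep = (-9.0000,3.0000)
p' = p + 1/5·F = (0.2000,-2.4000)

Fx=-9.0000 Fy=3.0000 x'=0.2000 y'=-2.4000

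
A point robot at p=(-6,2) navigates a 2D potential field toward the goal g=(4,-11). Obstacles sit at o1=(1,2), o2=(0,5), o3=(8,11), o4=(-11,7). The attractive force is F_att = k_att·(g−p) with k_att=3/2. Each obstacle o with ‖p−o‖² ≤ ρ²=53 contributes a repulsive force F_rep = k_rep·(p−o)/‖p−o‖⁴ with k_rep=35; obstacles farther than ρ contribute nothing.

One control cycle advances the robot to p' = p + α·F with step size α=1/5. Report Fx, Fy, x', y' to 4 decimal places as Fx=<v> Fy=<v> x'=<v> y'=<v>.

F_att = 3/2·(g−p) = 3/2·(10,-13) = (15.0000,-19.5000)
o1: d²=49 ≤ ρ²=53; F_rep = 35·(-7,0)/49² = (-0.1020,0.0000)
o2: d²=45 ≤ ρ²=53; F_rep = 35·(-6,-3)/45² = (-0.1037,-0.0519)
o3: d²=277 > ρ²=53 → inactive
o4: d²=50 ≤ ρ²=53; F_rep = 35·(5,-5)/50² = (0.0700,-0.0700)
F = F_att + ΣF_rep = (14.8643,-19.6219)
p' = p + 1/5·F = (-3.0271,-1.9244)

Fx=14.8643 Fy=-19.6219 x'=-3.0271 y'=-1.9244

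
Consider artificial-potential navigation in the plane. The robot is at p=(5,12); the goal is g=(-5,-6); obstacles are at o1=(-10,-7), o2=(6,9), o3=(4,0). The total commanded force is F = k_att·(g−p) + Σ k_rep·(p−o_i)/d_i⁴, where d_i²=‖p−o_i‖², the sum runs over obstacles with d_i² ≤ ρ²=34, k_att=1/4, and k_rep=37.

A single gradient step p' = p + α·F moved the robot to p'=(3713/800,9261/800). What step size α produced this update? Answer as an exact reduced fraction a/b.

F_att = 1/4·(g−p) = 1/4·(-10,-18) = (-2.5000,-4.5000)
o1: d²=586 > ρ²=34 → inactive
o2: d²=10 ≤ ρ²=34; F_rep = 37·(-1,3)/10² = (-0.3700,1.1100)
o3: d²=145 > ρ²=34 → inactive
F = F_att + ΣF_rep = (-2.8700,-3.3900)
Δp = p'−p = (-0.3588,-0.4238); α = Δx/Fx = (-287/800) / (-287/100) = 1/8
check: Δy/Fy = (-339/800) / (-339/100) = 1/8 ✓

α = 1/8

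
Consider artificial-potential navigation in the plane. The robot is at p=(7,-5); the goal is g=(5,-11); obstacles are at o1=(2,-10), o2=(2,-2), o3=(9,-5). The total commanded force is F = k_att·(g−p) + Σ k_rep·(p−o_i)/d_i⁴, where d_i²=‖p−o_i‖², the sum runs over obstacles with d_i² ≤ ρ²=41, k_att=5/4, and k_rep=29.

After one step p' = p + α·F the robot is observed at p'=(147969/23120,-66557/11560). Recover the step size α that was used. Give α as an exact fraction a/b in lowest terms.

α = 1/10

F_att = 5/4·(g−p) = 5/4·(-2,-6) = (-2.5000,-7.5000)
o1: d²=50 > ρ²=41 → inactive
o2: d²=34 ≤ ρ²=41; F_rep = 29·(5,-3)/34² = (0.1254,-0.0753)
o3: d²=4 ≤ ρ²=41; F_rep = 29·(-2,0)/4² = (-3.6250,0.0000)
F = F_att + ΣF_rep = (-5.9996,-7.5753)
Δp = p'−p = (-0.6000,-0.7575); α = Δx/Fx = (-13871/23120) / (-13871/2312) = 1/10
check: Δy/Fy = (-8757/11560) / (-8757/1156) = 1/10 ✓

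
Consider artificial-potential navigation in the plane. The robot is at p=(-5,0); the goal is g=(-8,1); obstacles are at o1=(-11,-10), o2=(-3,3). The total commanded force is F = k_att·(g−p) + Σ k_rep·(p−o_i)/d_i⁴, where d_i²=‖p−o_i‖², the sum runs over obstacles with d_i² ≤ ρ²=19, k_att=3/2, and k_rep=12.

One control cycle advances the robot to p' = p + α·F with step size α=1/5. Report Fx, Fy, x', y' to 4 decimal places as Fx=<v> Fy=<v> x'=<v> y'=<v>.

F_att = 3/2·(g−p) = 3/2·(-3,1) = (-4.5000,1.5000)
o1: d²=136 > ρ²=19 → inactive
o2: d²=13 ≤ ρ²=19; F_rep = 12·(-2,-3)/13² = (-0.1420,-0.2130)
F = F_att + ΣF_rep = (-4.6420,1.2870)
p' = p + 1/5·F = (-5.9284,0.2574)

Fx=-4.6420 Fy=1.2870 x'=-5.9284 y'=0.2574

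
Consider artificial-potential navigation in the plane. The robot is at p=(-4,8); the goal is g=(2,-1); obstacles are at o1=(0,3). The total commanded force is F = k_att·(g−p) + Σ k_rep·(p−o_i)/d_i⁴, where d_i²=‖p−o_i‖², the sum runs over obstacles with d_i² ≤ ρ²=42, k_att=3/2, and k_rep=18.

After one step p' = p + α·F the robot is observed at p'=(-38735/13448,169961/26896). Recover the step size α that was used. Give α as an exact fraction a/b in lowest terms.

α = 1/8

F_att = 3/2·(g−p) = 3/2·(6,-9) = (9.0000,-13.5000)
o1: d²=41 ≤ ρ²=42; F_rep = 18·(-4,5)/41² = (-0.0428,0.0535)
F = F_att + ΣF_rep = (8.9572,-13.4465)
Δp = p'−p = (1.1196,-1.6808); α = Δx/Fx = (15057/13448) / (15057/1681) = 1/8
check: Δy/Fy = (-45207/26896) / (-45207/3362) = 1/8 ✓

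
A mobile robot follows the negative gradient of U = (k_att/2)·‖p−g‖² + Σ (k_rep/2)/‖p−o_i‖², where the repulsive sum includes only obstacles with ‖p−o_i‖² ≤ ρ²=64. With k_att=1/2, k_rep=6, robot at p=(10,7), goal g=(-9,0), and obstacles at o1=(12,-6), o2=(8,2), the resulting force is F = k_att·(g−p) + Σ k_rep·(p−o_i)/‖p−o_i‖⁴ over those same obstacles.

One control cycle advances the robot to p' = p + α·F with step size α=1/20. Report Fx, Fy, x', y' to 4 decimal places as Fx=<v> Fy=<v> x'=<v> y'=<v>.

Fx=-9.4857 Fy=-3.4643 x'=9.5257 y'=6.8268

F_att = 1/2·(g−p) = 1/2·(-19,-7) = (-9.5000,-3.5000)
o1: d²=173 > ρ²=64 → inactive
o2: d²=29 ≤ ρ²=64; F_rep = 6·(2,5)/29² = (0.0143,0.0357)
F = F_att + ΣF_rep = (-9.4857,-3.4643)
p' = p + 1/20·F = (9.5257,6.8268)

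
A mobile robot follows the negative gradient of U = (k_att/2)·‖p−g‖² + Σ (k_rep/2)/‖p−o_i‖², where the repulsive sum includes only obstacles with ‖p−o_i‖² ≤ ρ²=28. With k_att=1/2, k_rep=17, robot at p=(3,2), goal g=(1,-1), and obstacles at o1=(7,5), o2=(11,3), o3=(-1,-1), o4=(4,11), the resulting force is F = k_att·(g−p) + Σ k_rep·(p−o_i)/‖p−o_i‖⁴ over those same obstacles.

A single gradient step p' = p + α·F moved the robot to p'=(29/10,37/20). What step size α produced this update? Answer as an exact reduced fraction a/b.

F_att = 1/2·(g−p) = 1/2·(-2,-3) = (-1.0000,-1.5000)
o1: d²=25 ≤ ρ²=28; F_rep = 17·(-4,-3)/25² = (-0.1088,-0.0816)
o2: d²=65 > ρ²=28 → inactive
o3: d²=25 ≤ ρ²=28; F_rep = 17·(4,3)/25² = (0.1088,0.0816)
o4: d²=82 > ρ²=28 → inactive
F = F_att + ΣF_rep = (-1.0000,-1.5000)
Δp = p'−p = (-0.1000,-0.1500); α = Δx/Fx = (-1/10) / (-1) = 1/10
check: Δy/Fy = (-3/20) / (-3/2) = 1/10 ✓

α = 1/10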